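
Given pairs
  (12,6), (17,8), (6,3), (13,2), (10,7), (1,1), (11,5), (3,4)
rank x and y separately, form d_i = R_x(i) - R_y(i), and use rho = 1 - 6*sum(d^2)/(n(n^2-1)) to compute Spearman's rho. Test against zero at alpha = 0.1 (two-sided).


Step 1: Rank x and y separately (midranks; no ties here).
rank(x): 12->6, 17->8, 6->3, 13->7, 10->4, 1->1, 11->5, 3->2
rank(y): 6->6, 8->8, 3->3, 2->2, 7->7, 1->1, 5->5, 4->4
Step 2: d_i = R_x(i) - R_y(i); compute d_i^2.
  (6-6)^2=0, (8-8)^2=0, (3-3)^2=0, (7-2)^2=25, (4-7)^2=9, (1-1)^2=0, (5-5)^2=0, (2-4)^2=4
sum(d^2) = 38.
Step 3: rho = 1 - 6*38 / (8*(8^2 - 1)) = 1 - 228/504 = 0.547619.
Step 4: Under H0, t = rho * sqrt((n-2)/(1-rho^2)) = 1.6031 ~ t(6).
Step 5: Two-sided p-value from the t-distribution with 6 df = 0.160026.
Step 6: alpha = 0.1. fail to reject H0.

rho = 0.5476, p = 0.160026, fail to reject H0 at alpha = 0.1.


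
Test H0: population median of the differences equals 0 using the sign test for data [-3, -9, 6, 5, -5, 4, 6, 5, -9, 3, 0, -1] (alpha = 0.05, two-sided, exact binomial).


Step 1: Discard zero differences. Original n = 12; n_eff = number of nonzero differences = 11.
Nonzero differences (with sign): -3, -9, +6, +5, -5, +4, +6, +5, -9, +3, -1
Step 2: Count signs: positive = 6, negative = 5.
Step 3: Under H0: P(positive) = 0.5, so the number of positives S ~ Bin(11, 0.5).
Step 4: Two-sided exact p-value = sum of Bin(11,0.5) probabilities at or below the observed probability = 1.000000.
Step 5: alpha = 0.05. fail to reject H0.

n_eff = 11, pos = 6, neg = 5, p = 1.000000, fail to reject H0.


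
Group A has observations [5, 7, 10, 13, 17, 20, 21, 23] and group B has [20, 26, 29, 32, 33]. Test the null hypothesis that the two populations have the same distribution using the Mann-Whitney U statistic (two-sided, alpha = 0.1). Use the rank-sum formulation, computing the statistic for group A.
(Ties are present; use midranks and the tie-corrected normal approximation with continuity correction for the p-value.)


Step 1: Combine and sort all 13 observations; assign midranks.
sorted (value, group): (5,X), (7,X), (10,X), (13,X), (17,X), (20,X), (20,Y), (21,X), (23,X), (26,Y), (29,Y), (32,Y), (33,Y)
ranks: 5->1, 7->2, 10->3, 13->4, 17->5, 20->6.5, 20->6.5, 21->8, 23->9, 26->10, 29->11, 32->12, 33->13
Step 2: Rank sum for X: R1 = 1 + 2 + 3 + 4 + 5 + 6.5 + 8 + 9 = 38.5.
Step 3: U_X = R1 - n1(n1+1)/2 = 38.5 - 8*9/2 = 38.5 - 36 = 2.5.
       U_Y = n1*n2 - U_X = 40 - 2.5 = 37.5.
Step 4: Ties are present, so use the tie-corrected normal approximation (with continuity correction) for the p-value.
Step 5: p-value = 0.012704; compare to alpha = 0.1. reject H0.

U_X = 2.5, p = 0.012704, reject H0 at alpha = 0.1.


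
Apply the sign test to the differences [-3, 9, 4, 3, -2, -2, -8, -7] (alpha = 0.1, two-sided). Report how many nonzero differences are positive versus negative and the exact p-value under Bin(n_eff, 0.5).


Step 1: Discard zero differences. Original n = 8; n_eff = number of nonzero differences = 8.
Nonzero differences (with sign): -3, +9, +4, +3, -2, -2, -8, -7
Step 2: Count signs: positive = 3, negative = 5.
Step 3: Under H0: P(positive) = 0.5, so the number of positives S ~ Bin(8, 0.5).
Step 4: Two-sided exact p-value = sum of Bin(8,0.5) probabilities at or below the observed probability = 0.726562.
Step 5: alpha = 0.1. fail to reject H0.

n_eff = 8, pos = 3, neg = 5, p = 0.726562, fail to reject H0.


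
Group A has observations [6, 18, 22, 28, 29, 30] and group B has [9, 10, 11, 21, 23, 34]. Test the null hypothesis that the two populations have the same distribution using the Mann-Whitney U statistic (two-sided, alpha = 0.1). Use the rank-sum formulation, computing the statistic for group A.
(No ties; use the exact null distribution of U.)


Step 1: Combine and sort all 12 observations; assign midranks.
sorted (value, group): (6,X), (9,Y), (10,Y), (11,Y), (18,X), (21,Y), (22,X), (23,Y), (28,X), (29,X), (30,X), (34,Y)
ranks: 6->1, 9->2, 10->3, 11->4, 18->5, 21->6, 22->7, 23->8, 28->9, 29->10, 30->11, 34->12
Step 2: Rank sum for X: R1 = 1 + 5 + 7 + 9 + 10 + 11 = 43.
Step 3: U_X = R1 - n1(n1+1)/2 = 43 - 6*7/2 = 43 - 21 = 22.
       U_Y = n1*n2 - U_X = 36 - 22 = 14.
Step 4: No ties, so the exact null distribution of U (based on enumerating the C(12,6) = 924 equally likely rank assignments) gives the two-sided p-value.
Step 5: p-value = 0.588745; compare to alpha = 0.1. fail to reject H0.

U_X = 22, p = 0.588745, fail to reject H0 at alpha = 0.1.


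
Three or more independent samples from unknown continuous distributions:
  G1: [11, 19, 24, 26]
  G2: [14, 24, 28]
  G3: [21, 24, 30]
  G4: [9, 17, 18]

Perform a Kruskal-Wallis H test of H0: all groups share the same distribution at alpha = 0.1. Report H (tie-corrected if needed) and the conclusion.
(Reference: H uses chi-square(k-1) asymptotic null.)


Step 1: Combine all N = 13 observations and assign midranks.
sorted (value, group, rank): (9,G4,1), (11,G1,2), (14,G2,3), (17,G4,4), (18,G4,5), (19,G1,6), (21,G3,7), (24,G1,9), (24,G2,9), (24,G3,9), (26,G1,11), (28,G2,12), (30,G3,13)
Step 2: Sum ranks within each group.
R_1 = 28 (n_1 = 4)
R_2 = 24 (n_2 = 3)
R_3 = 29 (n_3 = 3)
R_4 = 10 (n_4 = 3)
Step 3: H = 12/(N(N+1)) * sum(R_i^2/n_i) - 3(N+1)
     = 12/(13*14) * (28^2/4 + 24^2/3 + 29^2/3 + 10^2/3) - 3*14
     = 0.065934 * 701.667 - 42
     = 4.263736.
Step 4: Ties present; correction factor C = 1 - 24/(13^3 - 13) = 0.989011. Corrected H = 4.263736 / 0.989011 = 4.311111.
Step 5: Under H0, H ~ chi^2(3); p-value = 0.229770.
Step 6: alpha = 0.1. fail to reject H0.

H = 4.3111, df = 3, p = 0.229770, fail to reject H0.


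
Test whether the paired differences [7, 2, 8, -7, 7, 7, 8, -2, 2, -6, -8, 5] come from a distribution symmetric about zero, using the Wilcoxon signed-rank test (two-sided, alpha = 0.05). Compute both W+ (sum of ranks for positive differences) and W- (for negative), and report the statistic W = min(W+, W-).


Step 1: Drop any zero differences (none here) and take |d_i|.
|d| = [7, 2, 8, 7, 7, 7, 8, 2, 2, 6, 8, 5]
Step 2: Midrank |d_i| (ties get averaged ranks).
ranks: |7|->7.5, |2|->2, |8|->11, |7|->7.5, |7|->7.5, |7|->7.5, |8|->11, |2|->2, |2|->2, |6|->5, |8|->11, |5|->4
Step 3: Attach original signs; sum ranks with positive sign and with negative sign.
W+ = 7.5 + 2 + 11 + 7.5 + 7.5 + 11 + 2 + 4 = 52.5
W- = 7.5 + 2 + 5 + 11 = 25.5
(Check: W+ + W- = 78 should equal n(n+1)/2 = 78.)
Step 4: Test statistic W = min(W+, W-) = 25.5.
Step 5: Ties in |d|, so use the tie-corrected normal approximation.
        E[W] = n(n+1)/4 = 12*13/4 = 39.
        Tie groups: |d|=2 (t=3), |d|=7 (t=4), |d|=8 (t=3); sum(t^3 - t) = 108.
        Var[W] = n(n+1)(2n+1)/24 - sum(t^3-t)/48 = 3900/24 - 108/48 = 160.25.
        z = (W - E[W]) / sqrt(Var[W]) = (25.5 - 39) / 12.6590 = -1.0664.
        Two-sided p = 2*Phi(z) = 0.286227.
Step 6: alpha = 0.05. fail to reject H0.

W+ = 52.5, W- = 25.5, W = min = 25.5, p = 0.286227, fail to reject H0.


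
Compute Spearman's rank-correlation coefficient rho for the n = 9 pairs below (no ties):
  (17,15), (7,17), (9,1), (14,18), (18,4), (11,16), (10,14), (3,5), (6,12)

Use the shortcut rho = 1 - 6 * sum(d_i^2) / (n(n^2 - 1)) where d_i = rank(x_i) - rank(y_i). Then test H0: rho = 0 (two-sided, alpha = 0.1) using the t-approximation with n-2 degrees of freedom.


Step 1: Rank x and y separately (midranks; no ties here).
rank(x): 17->8, 7->3, 9->4, 14->7, 18->9, 11->6, 10->5, 3->1, 6->2
rank(y): 15->6, 17->8, 1->1, 18->9, 4->2, 16->7, 14->5, 5->3, 12->4
Step 2: d_i = R_x(i) - R_y(i); compute d_i^2.
  (8-6)^2=4, (3-8)^2=25, (4-1)^2=9, (7-9)^2=4, (9-2)^2=49, (6-7)^2=1, (5-5)^2=0, (1-3)^2=4, (2-4)^2=4
sum(d^2) = 100.
Step 3: rho = 1 - 6*100 / (9*(9^2 - 1)) = 1 - 600/720 = 0.166667.
Step 4: Under H0, t = rho * sqrt((n-2)/(1-rho^2)) = 0.4472 ~ t(7).
Step 5: Two-sided p-value from the t-distribution with 7 df = 0.668231.
Step 6: alpha = 0.1. fail to reject H0.

rho = 0.1667, p = 0.668231, fail to reject H0 at alpha = 0.1.


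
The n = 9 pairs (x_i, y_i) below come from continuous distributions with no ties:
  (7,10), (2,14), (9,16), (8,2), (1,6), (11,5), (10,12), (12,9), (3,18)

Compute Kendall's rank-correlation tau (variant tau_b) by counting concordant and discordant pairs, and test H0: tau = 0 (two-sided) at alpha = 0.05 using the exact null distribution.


Step 1: Enumerate the 36 unordered pairs (i,j) with i<j and classify each by sign(x_j-x_i) * sign(y_j-y_i).
  (1,2):dx=-5,dy=+4->D; (1,3):dx=+2,dy=+6->C; (1,4):dx=+1,dy=-8->D; (1,5):dx=-6,dy=-4->C
  (1,6):dx=+4,dy=-5->D; (1,7):dx=+3,dy=+2->C; (1,8):dx=+5,dy=-1->D; (1,9):dx=-4,dy=+8->D
  (2,3):dx=+7,dy=+2->C; (2,4):dx=+6,dy=-12->D; (2,5):dx=-1,dy=-8->C; (2,6):dx=+9,dy=-9->D
  (2,7):dx=+8,dy=-2->D; (2,8):dx=+10,dy=-5->D; (2,9):dx=+1,dy=+4->C; (3,4):dx=-1,dy=-14->C
  (3,5):dx=-8,dy=-10->C; (3,6):dx=+2,dy=-11->D; (3,7):dx=+1,dy=-4->D; (3,8):dx=+3,dy=-7->D
  (3,9):dx=-6,dy=+2->D; (4,5):dx=-7,dy=+4->D; (4,6):dx=+3,dy=+3->C; (4,7):dx=+2,dy=+10->C
  (4,8):dx=+4,dy=+7->C; (4,9):dx=-5,dy=+16->D; (5,6):dx=+10,dy=-1->D; (5,7):dx=+9,dy=+6->C
  (5,8):dx=+11,dy=+3->C; (5,9):dx=+2,dy=+12->C; (6,7):dx=-1,dy=+7->D; (6,8):dx=+1,dy=+4->C
  (6,9):dx=-8,dy=+13->D; (7,8):dx=+2,dy=-3->D; (7,9):dx=-7,dy=+6->D; (8,9):dx=-9,dy=+9->D
Step 2: C = 15, D = 21, total pairs = 36.
Step 3: tau = (C - D)/(n(n-1)/2) = (15 - 21)/36 = -0.166667.
Step 4: Exact two-sided p-value (enumerate n! = 362880 permutations of y under H0): p = 0.612202.
Step 5: alpha = 0.05. fail to reject H0.

tau_b = -0.1667 (C=15, D=21), p = 0.612202, fail to reject H0.


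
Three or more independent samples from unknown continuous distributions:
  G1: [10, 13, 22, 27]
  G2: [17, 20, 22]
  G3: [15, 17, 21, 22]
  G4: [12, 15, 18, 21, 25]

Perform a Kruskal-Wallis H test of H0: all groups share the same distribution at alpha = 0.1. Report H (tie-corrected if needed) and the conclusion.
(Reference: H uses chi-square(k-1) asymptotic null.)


Step 1: Combine all N = 16 observations and assign midranks.
sorted (value, group, rank): (10,G1,1), (12,G4,2), (13,G1,3), (15,G3,4.5), (15,G4,4.5), (17,G2,6.5), (17,G3,6.5), (18,G4,8), (20,G2,9), (21,G3,10.5), (21,G4,10.5), (22,G1,13), (22,G2,13), (22,G3,13), (25,G4,15), (27,G1,16)
Step 2: Sum ranks within each group.
R_1 = 33 (n_1 = 4)
R_2 = 28.5 (n_2 = 3)
R_3 = 34.5 (n_3 = 4)
R_4 = 40 (n_4 = 5)
Step 3: H = 12/(N(N+1)) * sum(R_i^2/n_i) - 3(N+1)
     = 12/(16*17) * (33^2/4 + 28.5^2/3 + 34.5^2/4 + 40^2/5) - 3*17
     = 0.044118 * 1160.56 - 51
     = 0.201287.
Step 4: Ties present; correction factor C = 1 - 42/(16^3 - 16) = 0.989706. Corrected H = 0.201287 / 0.989706 = 0.203380.
Step 5: Under H0, H ~ chi^2(3); p-value = 0.977042.
Step 6: alpha = 0.1. fail to reject H0.

H = 0.2034, df = 3, p = 0.977042, fail to reject H0.


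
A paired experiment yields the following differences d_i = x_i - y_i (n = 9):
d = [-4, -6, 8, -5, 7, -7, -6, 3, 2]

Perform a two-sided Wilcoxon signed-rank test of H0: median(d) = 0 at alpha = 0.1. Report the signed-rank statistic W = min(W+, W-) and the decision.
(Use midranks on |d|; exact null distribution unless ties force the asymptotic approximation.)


Step 1: Drop any zero differences (none here) and take |d_i|.
|d| = [4, 6, 8, 5, 7, 7, 6, 3, 2]
Step 2: Midrank |d_i| (ties get averaged ranks).
ranks: |4|->3, |6|->5.5, |8|->9, |5|->4, |7|->7.5, |7|->7.5, |6|->5.5, |3|->2, |2|->1
Step 3: Attach original signs; sum ranks with positive sign and with negative sign.
W+ = 9 + 7.5 + 2 + 1 = 19.5
W- = 3 + 5.5 + 4 + 7.5 + 5.5 = 25.5
(Check: W+ + W- = 45 should equal n(n+1)/2 = 45.)
Step 4: Test statistic W = min(W+, W-) = 19.5.
Step 5: Ties in |d|, so use the tie-corrected normal approximation.
        E[W] = n(n+1)/4 = 9*10/4 = 22.5.
        Tie groups: |d|=6 (t=2), |d|=7 (t=2); sum(t^3 - t) = 12.
        Var[W] = n(n+1)(2n+1)/24 - sum(t^3-t)/48 = 1710/24 - 12/48 = 71.
        z = (W - E[W]) / sqrt(Var[W]) = (19.5 - 22.5) / 8.4261 = -0.3560.
        Two-sided p = 2*Phi(z) = 0.721815.
Step 6: alpha = 0.1. fail to reject H0.

W+ = 19.5, W- = 25.5, W = min = 19.5, p = 0.721815, fail to reject H0.


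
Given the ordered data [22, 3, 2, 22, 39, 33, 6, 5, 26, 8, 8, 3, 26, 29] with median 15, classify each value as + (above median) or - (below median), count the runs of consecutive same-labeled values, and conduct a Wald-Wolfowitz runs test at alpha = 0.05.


Step 1: Compute median = 15; label A = above, B = below.
Labels in order: ABBAAABBABBBAA  (n_A = 7, n_B = 7)
Step 2: Count runs R = 7.
Step 3: Under H0 (random ordering), E[R] = 2*n_A*n_B/(n_A+n_B) + 1 = 2*7*7/14 + 1 = 8.0000.
        Var[R] = 2*n_A*n_B*(2*n_A*n_B - n_A - n_B) / ((n_A+n_B)^2 * (n_A+n_B-1)) = 8232/2548 = 3.2308.
        SD[R] = 1.7974.
Step 4: Continuity-corrected z = (R + 0.5 - E[R]) / SD[R] = (7 + 0.5 - 8.0000) / 1.7974 = -0.2782.
Step 5: Two-sided p-value via normal approximation = 2*(1 - Phi(|z|)) = 0.780879.
Step 6: alpha = 0.05. fail to reject H0.

R = 7, z = -0.2782, p = 0.780879, fail to reject H0.


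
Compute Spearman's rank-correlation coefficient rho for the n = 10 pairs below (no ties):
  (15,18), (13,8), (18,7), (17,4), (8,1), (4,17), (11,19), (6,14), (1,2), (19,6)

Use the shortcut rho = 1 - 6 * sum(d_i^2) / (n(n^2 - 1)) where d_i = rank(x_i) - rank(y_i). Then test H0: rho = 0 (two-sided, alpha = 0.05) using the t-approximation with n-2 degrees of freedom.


Step 1: Rank x and y separately (midranks; no ties here).
rank(x): 15->7, 13->6, 18->9, 17->8, 8->4, 4->2, 11->5, 6->3, 1->1, 19->10
rank(y): 18->9, 8->6, 7->5, 4->3, 1->1, 17->8, 19->10, 14->7, 2->2, 6->4
Step 2: d_i = R_x(i) - R_y(i); compute d_i^2.
  (7-9)^2=4, (6-6)^2=0, (9-5)^2=16, (8-3)^2=25, (4-1)^2=9, (2-8)^2=36, (5-10)^2=25, (3-7)^2=16, (1-2)^2=1, (10-4)^2=36
sum(d^2) = 168.
Step 3: rho = 1 - 6*168 / (10*(10^2 - 1)) = 1 - 1008/990 = -0.018182.
Step 4: Under H0, t = rho * sqrt((n-2)/(1-rho^2)) = -0.0514 ~ t(8).
Step 5: Two-sided p-value from the t-distribution with 8 df = 0.960240.
Step 6: alpha = 0.05. fail to reject H0.

rho = -0.0182, p = 0.960240, fail to reject H0 at alpha = 0.05.


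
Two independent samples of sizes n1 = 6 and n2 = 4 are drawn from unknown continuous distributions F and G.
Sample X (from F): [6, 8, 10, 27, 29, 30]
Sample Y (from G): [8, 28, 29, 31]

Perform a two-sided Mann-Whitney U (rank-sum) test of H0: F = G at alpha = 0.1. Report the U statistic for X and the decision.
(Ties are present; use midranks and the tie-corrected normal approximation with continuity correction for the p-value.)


Step 1: Combine and sort all 10 observations; assign midranks.
sorted (value, group): (6,X), (8,X), (8,Y), (10,X), (27,X), (28,Y), (29,X), (29,Y), (30,X), (31,Y)
ranks: 6->1, 8->2.5, 8->2.5, 10->4, 27->5, 28->6, 29->7.5, 29->7.5, 30->9, 31->10
Step 2: Rank sum for X: R1 = 1 + 2.5 + 4 + 5 + 7.5 + 9 = 29.
Step 3: U_X = R1 - n1(n1+1)/2 = 29 - 6*7/2 = 29 - 21 = 8.
       U_Y = n1*n2 - U_X = 24 - 8 = 16.
Step 4: Ties are present, so use the tie-corrected normal approximation (with continuity correction) for the p-value.
Step 5: p-value = 0.452793; compare to alpha = 0.1. fail to reject H0.

U_X = 8, p = 0.452793, fail to reject H0 at alpha = 0.1.


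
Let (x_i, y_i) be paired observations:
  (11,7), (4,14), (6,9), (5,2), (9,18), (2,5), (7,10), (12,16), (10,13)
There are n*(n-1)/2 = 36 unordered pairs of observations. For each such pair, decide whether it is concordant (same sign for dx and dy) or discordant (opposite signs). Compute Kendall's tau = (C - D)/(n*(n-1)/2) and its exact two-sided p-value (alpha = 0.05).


Step 1: Enumerate the 36 unordered pairs (i,j) with i<j and classify each by sign(x_j-x_i) * sign(y_j-y_i).
  (1,2):dx=-7,dy=+7->D; (1,3):dx=-5,dy=+2->D; (1,4):dx=-6,dy=-5->C; (1,5):dx=-2,dy=+11->D
  (1,6):dx=-9,dy=-2->C; (1,7):dx=-4,dy=+3->D; (1,8):dx=+1,dy=+9->C; (1,9):dx=-1,dy=+6->D
  (2,3):dx=+2,dy=-5->D; (2,4):dx=+1,dy=-12->D; (2,5):dx=+5,dy=+4->C; (2,6):dx=-2,dy=-9->C
  (2,7):dx=+3,dy=-4->D; (2,8):dx=+8,dy=+2->C; (2,9):dx=+6,dy=-1->D; (3,4):dx=-1,dy=-7->C
  (3,5):dx=+3,dy=+9->C; (3,6):dx=-4,dy=-4->C; (3,7):dx=+1,dy=+1->C; (3,8):dx=+6,dy=+7->C
  (3,9):dx=+4,dy=+4->C; (4,5):dx=+4,dy=+16->C; (4,6):dx=-3,dy=+3->D; (4,7):dx=+2,dy=+8->C
  (4,8):dx=+7,dy=+14->C; (4,9):dx=+5,dy=+11->C; (5,6):dx=-7,dy=-13->C; (5,7):dx=-2,dy=-8->C
  (5,8):dx=+3,dy=-2->D; (5,9):dx=+1,dy=-5->D; (6,7):dx=+5,dy=+5->C; (6,8):dx=+10,dy=+11->C
  (6,9):dx=+8,dy=+8->C; (7,8):dx=+5,dy=+6->C; (7,9):dx=+3,dy=+3->C; (8,9):dx=-2,dy=-3->C
Step 2: C = 24, D = 12, total pairs = 36.
Step 3: tau = (C - D)/(n(n-1)/2) = (24 - 12)/36 = 0.333333.
Step 4: Exact two-sided p-value (enumerate n! = 362880 permutations of y under H0): p = 0.259518.
Step 5: alpha = 0.05. fail to reject H0.

tau_b = 0.3333 (C=24, D=12), p = 0.259518, fail to reject H0.


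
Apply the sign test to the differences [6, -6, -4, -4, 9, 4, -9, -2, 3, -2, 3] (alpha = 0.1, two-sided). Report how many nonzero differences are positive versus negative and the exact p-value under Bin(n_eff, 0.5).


Step 1: Discard zero differences. Original n = 11; n_eff = number of nonzero differences = 11.
Nonzero differences (with sign): +6, -6, -4, -4, +9, +4, -9, -2, +3, -2, +3
Step 2: Count signs: positive = 5, negative = 6.
Step 3: Under H0: P(positive) = 0.5, so the number of positives S ~ Bin(11, 0.5).
Step 4: Two-sided exact p-value = sum of Bin(11,0.5) probabilities at or below the observed probability = 1.000000.
Step 5: alpha = 0.1. fail to reject H0.

n_eff = 11, pos = 5, neg = 6, p = 1.000000, fail to reject H0.


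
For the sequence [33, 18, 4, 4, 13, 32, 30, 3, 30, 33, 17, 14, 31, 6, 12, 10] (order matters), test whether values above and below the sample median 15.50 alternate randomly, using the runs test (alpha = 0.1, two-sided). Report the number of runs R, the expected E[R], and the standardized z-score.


Step 1: Compute median = 15.50; label A = above, B = below.
Labels in order: AABBBAABAAABABBB  (n_A = 8, n_B = 8)
Step 2: Count runs R = 8.
Step 3: Under H0 (random ordering), E[R] = 2*n_A*n_B/(n_A+n_B) + 1 = 2*8*8/16 + 1 = 9.0000.
        Var[R] = 2*n_A*n_B*(2*n_A*n_B - n_A - n_B) / ((n_A+n_B)^2 * (n_A+n_B-1)) = 14336/3840 = 3.7333.
        SD[R] = 1.9322.
Step 4: Continuity-corrected z = (R + 0.5 - E[R]) / SD[R] = (8 + 0.5 - 9.0000) / 1.9322 = -0.2588.
Step 5: Two-sided p-value via normal approximation = 2*(1 - Phi(|z|)) = 0.795809.
Step 6: alpha = 0.1. fail to reject H0.

R = 8, z = -0.2588, p = 0.795809, fail to reject H0.


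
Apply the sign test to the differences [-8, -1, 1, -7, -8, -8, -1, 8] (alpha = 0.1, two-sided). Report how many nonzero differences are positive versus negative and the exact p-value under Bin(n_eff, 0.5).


Step 1: Discard zero differences. Original n = 8; n_eff = number of nonzero differences = 8.
Nonzero differences (with sign): -8, -1, +1, -7, -8, -8, -1, +8
Step 2: Count signs: positive = 2, negative = 6.
Step 3: Under H0: P(positive) = 0.5, so the number of positives S ~ Bin(8, 0.5).
Step 4: Two-sided exact p-value = sum of Bin(8,0.5) probabilities at or below the observed probability = 0.289062.
Step 5: alpha = 0.1. fail to reject H0.

n_eff = 8, pos = 2, neg = 6, p = 0.289062, fail to reject H0.


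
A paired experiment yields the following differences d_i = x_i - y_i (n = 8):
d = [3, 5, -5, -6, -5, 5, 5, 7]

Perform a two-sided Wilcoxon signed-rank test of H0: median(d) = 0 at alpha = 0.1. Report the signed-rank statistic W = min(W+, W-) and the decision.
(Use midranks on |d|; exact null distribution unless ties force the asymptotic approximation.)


Step 1: Drop any zero differences (none here) and take |d_i|.
|d| = [3, 5, 5, 6, 5, 5, 5, 7]
Step 2: Midrank |d_i| (ties get averaged ranks).
ranks: |3|->1, |5|->4, |5|->4, |6|->7, |5|->4, |5|->4, |5|->4, |7|->8
Step 3: Attach original signs; sum ranks with positive sign and with negative sign.
W+ = 1 + 4 + 4 + 4 + 8 = 21
W- = 4 + 7 + 4 = 15
(Check: W+ + W- = 36 should equal n(n+1)/2 = 36.)
Step 4: Test statistic W = min(W+, W-) = 15.
Step 5: Ties in |d|, so use the tie-corrected normal approximation.
        E[W] = n(n+1)/4 = 8*9/4 = 18.
        Tie groups: |d|=5 (t=5); sum(t^3 - t) = 120.
        Var[W] = n(n+1)(2n+1)/24 - sum(t^3-t)/48 = 1224/24 - 120/48 = 48.5.
        z = (W - E[W]) / sqrt(Var[W]) = (15 - 18) / 6.9642 = -0.4308.
        Two-sided p = 2*Phi(z) = 0.666632.
Step 6: alpha = 0.1. fail to reject H0.

W+ = 21, W- = 15, W = min = 15, p = 0.666632, fail to reject H0.


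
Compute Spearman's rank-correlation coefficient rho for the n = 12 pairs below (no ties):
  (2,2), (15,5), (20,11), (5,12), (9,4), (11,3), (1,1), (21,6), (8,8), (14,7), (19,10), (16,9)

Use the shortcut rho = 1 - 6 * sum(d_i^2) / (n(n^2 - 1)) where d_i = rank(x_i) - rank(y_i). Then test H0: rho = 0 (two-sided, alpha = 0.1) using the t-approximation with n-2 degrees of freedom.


Step 1: Rank x and y separately (midranks; no ties here).
rank(x): 2->2, 15->8, 20->11, 5->3, 9->5, 11->6, 1->1, 21->12, 8->4, 14->7, 19->10, 16->9
rank(y): 2->2, 5->5, 11->11, 12->12, 4->4, 3->3, 1->1, 6->6, 8->8, 7->7, 10->10, 9->9
Step 2: d_i = R_x(i) - R_y(i); compute d_i^2.
  (2-2)^2=0, (8-5)^2=9, (11-11)^2=0, (3-12)^2=81, (5-4)^2=1, (6-3)^2=9, (1-1)^2=0, (12-6)^2=36, (4-8)^2=16, (7-7)^2=0, (10-10)^2=0, (9-9)^2=0
sum(d^2) = 152.
Step 3: rho = 1 - 6*152 / (12*(12^2 - 1)) = 1 - 912/1716 = 0.468531.
Step 4: Under H0, t = rho * sqrt((n-2)/(1-rho^2)) = 1.6771 ~ t(10).
Step 5: Two-sided p-value from the t-distribution with 10 df = 0.124455.
Step 6: alpha = 0.1. fail to reject H0.

rho = 0.4685, p = 0.124455, fail to reject H0 at alpha = 0.1.


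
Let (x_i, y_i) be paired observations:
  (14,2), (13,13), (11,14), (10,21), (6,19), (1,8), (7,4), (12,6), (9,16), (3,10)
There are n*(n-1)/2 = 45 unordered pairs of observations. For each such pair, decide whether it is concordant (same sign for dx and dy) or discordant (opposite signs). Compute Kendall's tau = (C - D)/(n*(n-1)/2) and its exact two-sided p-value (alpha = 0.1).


Step 1: Enumerate the 45 unordered pairs (i,j) with i<j and classify each by sign(x_j-x_i) * sign(y_j-y_i).
  (1,2):dx=-1,dy=+11->D; (1,3):dx=-3,dy=+12->D; (1,4):dx=-4,dy=+19->D; (1,5):dx=-8,dy=+17->D
  (1,6):dx=-13,dy=+6->D; (1,7):dx=-7,dy=+2->D; (1,8):dx=-2,dy=+4->D; (1,9):dx=-5,dy=+14->D
  (1,10):dx=-11,dy=+8->D; (2,3):dx=-2,dy=+1->D; (2,4):dx=-3,dy=+8->D; (2,5):dx=-7,dy=+6->D
  (2,6):dx=-12,dy=-5->C; (2,7):dx=-6,dy=-9->C; (2,8):dx=-1,dy=-7->C; (2,9):dx=-4,dy=+3->D
  (2,10):dx=-10,dy=-3->C; (3,4):dx=-1,dy=+7->D; (3,5):dx=-5,dy=+5->D; (3,6):dx=-10,dy=-6->C
  (3,7):dx=-4,dy=-10->C; (3,8):dx=+1,dy=-8->D; (3,9):dx=-2,dy=+2->D; (3,10):dx=-8,dy=-4->C
  (4,5):dx=-4,dy=-2->C; (4,6):dx=-9,dy=-13->C; (4,7):dx=-3,dy=-17->C; (4,8):dx=+2,dy=-15->D
  (4,9):dx=-1,dy=-5->C; (4,10):dx=-7,dy=-11->C; (5,6):dx=-5,dy=-11->C; (5,7):dx=+1,dy=-15->D
  (5,8):dx=+6,dy=-13->D; (5,9):dx=+3,dy=-3->D; (5,10):dx=-3,dy=-9->C; (6,7):dx=+6,dy=-4->D
  (6,8):dx=+11,dy=-2->D; (6,9):dx=+8,dy=+8->C; (6,10):dx=+2,dy=+2->C; (7,8):dx=+5,dy=+2->C
  (7,9):dx=+2,dy=+12->C; (7,10):dx=-4,dy=+6->D; (8,9):dx=-3,dy=+10->D; (8,10):dx=-9,dy=+4->D
  (9,10):dx=-6,dy=-6->C
Step 2: C = 19, D = 26, total pairs = 45.
Step 3: tau = (C - D)/(n(n-1)/2) = (19 - 26)/45 = -0.155556.
Step 4: Exact two-sided p-value (enumerate n! = 3628800 permutations of y under H0): p = 0.600654.
Step 5: alpha = 0.1. fail to reject H0.

tau_b = -0.1556 (C=19, D=26), p = 0.600654, fail to reject H0.


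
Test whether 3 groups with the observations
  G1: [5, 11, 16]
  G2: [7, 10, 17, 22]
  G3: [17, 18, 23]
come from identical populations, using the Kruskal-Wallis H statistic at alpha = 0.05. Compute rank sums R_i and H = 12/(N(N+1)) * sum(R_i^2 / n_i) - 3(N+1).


Step 1: Combine all N = 10 observations and assign midranks.
sorted (value, group, rank): (5,G1,1), (7,G2,2), (10,G2,3), (11,G1,4), (16,G1,5), (17,G2,6.5), (17,G3,6.5), (18,G3,8), (22,G2,9), (23,G3,10)
Step 2: Sum ranks within each group.
R_1 = 10 (n_1 = 3)
R_2 = 20.5 (n_2 = 4)
R_3 = 24.5 (n_3 = 3)
Step 3: H = 12/(N(N+1)) * sum(R_i^2/n_i) - 3(N+1)
     = 12/(10*11) * (10^2/3 + 20.5^2/4 + 24.5^2/3) - 3*11
     = 0.109091 * 338.479 - 33
     = 3.925000.
Step 4: Ties present; correction factor C = 1 - 6/(10^3 - 10) = 0.993939. Corrected H = 3.925000 / 0.993939 = 3.948933.
Step 5: Under H0, H ~ chi^2(2); p-value = 0.138835.
Step 6: alpha = 0.05. fail to reject H0.

H = 3.9489, df = 2, p = 0.138835, fail to reject H0.


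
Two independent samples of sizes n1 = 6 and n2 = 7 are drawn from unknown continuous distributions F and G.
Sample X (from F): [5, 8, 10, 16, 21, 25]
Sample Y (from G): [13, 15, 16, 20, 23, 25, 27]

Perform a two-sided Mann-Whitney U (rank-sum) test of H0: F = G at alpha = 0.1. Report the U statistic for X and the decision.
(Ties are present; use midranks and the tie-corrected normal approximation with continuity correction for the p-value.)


Step 1: Combine and sort all 13 observations; assign midranks.
sorted (value, group): (5,X), (8,X), (10,X), (13,Y), (15,Y), (16,X), (16,Y), (20,Y), (21,X), (23,Y), (25,X), (25,Y), (27,Y)
ranks: 5->1, 8->2, 10->3, 13->4, 15->5, 16->6.5, 16->6.5, 20->8, 21->9, 23->10, 25->11.5, 25->11.5, 27->13
Step 2: Rank sum for X: R1 = 1 + 2 + 3 + 6.5 + 9 + 11.5 = 33.
Step 3: U_X = R1 - n1(n1+1)/2 = 33 - 6*7/2 = 33 - 21 = 12.
       U_Y = n1*n2 - U_X = 42 - 12 = 30.
Step 4: Ties are present, so use the tie-corrected normal approximation (with continuity correction) for the p-value.
Step 5: p-value = 0.223363; compare to alpha = 0.1. fail to reject H0.

U_X = 12, p = 0.223363, fail to reject H0 at alpha = 0.1.


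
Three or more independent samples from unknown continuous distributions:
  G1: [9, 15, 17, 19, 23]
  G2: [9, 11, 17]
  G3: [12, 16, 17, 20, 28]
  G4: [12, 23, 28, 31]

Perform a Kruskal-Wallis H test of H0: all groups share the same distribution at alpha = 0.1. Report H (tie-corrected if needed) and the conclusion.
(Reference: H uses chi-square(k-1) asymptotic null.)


Step 1: Combine all N = 17 observations and assign midranks.
sorted (value, group, rank): (9,G1,1.5), (9,G2,1.5), (11,G2,3), (12,G3,4.5), (12,G4,4.5), (15,G1,6), (16,G3,7), (17,G1,9), (17,G2,9), (17,G3,9), (19,G1,11), (20,G3,12), (23,G1,13.5), (23,G4,13.5), (28,G3,15.5), (28,G4,15.5), (31,G4,17)
Step 2: Sum ranks within each group.
R_1 = 41 (n_1 = 5)
R_2 = 13.5 (n_2 = 3)
R_3 = 48 (n_3 = 5)
R_4 = 50.5 (n_4 = 4)
Step 3: H = 12/(N(N+1)) * sum(R_i^2/n_i) - 3(N+1)
     = 12/(17*18) * (41^2/5 + 13.5^2/3 + 48^2/5 + 50.5^2/4) - 3*18
     = 0.039216 * 1495.31 - 54
     = 4.639706.
Step 4: Ties present; correction factor C = 1 - 48/(17^3 - 17) = 0.990196. Corrected H = 4.639706 / 0.990196 = 4.685644.
Step 5: Under H0, H ~ chi^2(3); p-value = 0.196317.
Step 6: alpha = 0.1. fail to reject H0.

H = 4.6856, df = 3, p = 0.196317, fail to reject H0.


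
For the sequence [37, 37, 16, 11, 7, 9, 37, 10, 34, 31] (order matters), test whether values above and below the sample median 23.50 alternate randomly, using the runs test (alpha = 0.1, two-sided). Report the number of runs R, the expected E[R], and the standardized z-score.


Step 1: Compute median = 23.50; label A = above, B = below.
Labels in order: AABBBBABAA  (n_A = 5, n_B = 5)
Step 2: Count runs R = 5.
Step 3: Under H0 (random ordering), E[R] = 2*n_A*n_B/(n_A+n_B) + 1 = 2*5*5/10 + 1 = 6.0000.
        Var[R] = 2*n_A*n_B*(2*n_A*n_B - n_A - n_B) / ((n_A+n_B)^2 * (n_A+n_B-1)) = 2000/900 = 2.2222.
        SD[R] = 1.4907.
Step 4: Continuity-corrected z = (R + 0.5 - E[R]) / SD[R] = (5 + 0.5 - 6.0000) / 1.4907 = -0.3354.
Step 5: Two-sided p-value via normal approximation = 2*(1 - Phi(|z|)) = 0.737316.
Step 6: alpha = 0.1. fail to reject H0.

R = 5, z = -0.3354, p = 0.737316, fail to reject H0.


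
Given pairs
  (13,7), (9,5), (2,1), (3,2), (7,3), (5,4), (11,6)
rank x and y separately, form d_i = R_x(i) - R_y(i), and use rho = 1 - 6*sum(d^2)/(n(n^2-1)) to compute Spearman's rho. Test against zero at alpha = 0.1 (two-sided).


Step 1: Rank x and y separately (midranks; no ties here).
rank(x): 13->7, 9->5, 2->1, 3->2, 7->4, 5->3, 11->6
rank(y): 7->7, 5->5, 1->1, 2->2, 3->3, 4->4, 6->6
Step 2: d_i = R_x(i) - R_y(i); compute d_i^2.
  (7-7)^2=0, (5-5)^2=0, (1-1)^2=0, (2-2)^2=0, (4-3)^2=1, (3-4)^2=1, (6-6)^2=0
sum(d^2) = 2.
Step 3: rho = 1 - 6*2 / (7*(7^2 - 1)) = 1 - 12/336 = 0.964286.
Step 4: Under H0, t = rho * sqrt((n-2)/(1-rho^2)) = 8.1408 ~ t(5).
Step 5: Two-sided p-value from the t-distribution with 5 df = 0.000454.
Step 6: alpha = 0.1. reject H0.

rho = 0.9643, p = 0.000454, reject H0 at alpha = 0.1.


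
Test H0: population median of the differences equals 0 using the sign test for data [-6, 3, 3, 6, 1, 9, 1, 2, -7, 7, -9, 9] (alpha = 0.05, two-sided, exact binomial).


Step 1: Discard zero differences. Original n = 12; n_eff = number of nonzero differences = 12.
Nonzero differences (with sign): -6, +3, +3, +6, +1, +9, +1, +2, -7, +7, -9, +9
Step 2: Count signs: positive = 9, negative = 3.
Step 3: Under H0: P(positive) = 0.5, so the number of positives S ~ Bin(12, 0.5).
Step 4: Two-sided exact p-value = sum of Bin(12,0.5) probabilities at or below the observed probability = 0.145996.
Step 5: alpha = 0.05. fail to reject H0.

n_eff = 12, pos = 9, neg = 3, p = 0.145996, fail to reject H0.


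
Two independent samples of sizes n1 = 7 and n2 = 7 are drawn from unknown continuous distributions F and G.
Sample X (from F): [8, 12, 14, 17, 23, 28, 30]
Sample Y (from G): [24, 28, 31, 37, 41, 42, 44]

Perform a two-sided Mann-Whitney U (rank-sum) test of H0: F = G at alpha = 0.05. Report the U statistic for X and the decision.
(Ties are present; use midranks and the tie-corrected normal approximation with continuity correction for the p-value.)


Step 1: Combine and sort all 14 observations; assign midranks.
sorted (value, group): (8,X), (12,X), (14,X), (17,X), (23,X), (24,Y), (28,X), (28,Y), (30,X), (31,Y), (37,Y), (41,Y), (42,Y), (44,Y)
ranks: 8->1, 12->2, 14->3, 17->4, 23->5, 24->6, 28->7.5, 28->7.5, 30->9, 31->10, 37->11, 41->12, 42->13, 44->14
Step 2: Rank sum for X: R1 = 1 + 2 + 3 + 4 + 5 + 7.5 + 9 = 31.5.
Step 3: U_X = R1 - n1(n1+1)/2 = 31.5 - 7*8/2 = 31.5 - 28 = 3.5.
       U_Y = n1*n2 - U_X = 49 - 3.5 = 45.5.
Step 4: Ties are present, so use the tie-corrected normal approximation (with continuity correction) for the p-value.
Step 5: p-value = 0.008734; compare to alpha = 0.05. reject H0.

U_X = 3.5, p = 0.008734, reject H0 at alpha = 0.05.


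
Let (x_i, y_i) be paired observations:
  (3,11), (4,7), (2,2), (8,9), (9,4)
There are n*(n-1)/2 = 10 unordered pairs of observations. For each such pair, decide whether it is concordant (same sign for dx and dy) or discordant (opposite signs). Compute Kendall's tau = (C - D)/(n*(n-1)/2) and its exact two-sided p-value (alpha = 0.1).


Step 1: Enumerate the 10 unordered pairs (i,j) with i<j and classify each by sign(x_j-x_i) * sign(y_j-y_i).
  (1,2):dx=+1,dy=-4->D; (1,3):dx=-1,dy=-9->C; (1,4):dx=+5,dy=-2->D; (1,5):dx=+6,dy=-7->D
  (2,3):dx=-2,dy=-5->C; (2,4):dx=+4,dy=+2->C; (2,5):dx=+5,dy=-3->D; (3,4):dx=+6,dy=+7->C
  (3,5):dx=+7,dy=+2->C; (4,5):dx=+1,dy=-5->D
Step 2: C = 5, D = 5, total pairs = 10.
Step 3: tau = (C - D)/(n(n-1)/2) = (5 - 5)/10 = 0.000000.
Step 4: Exact two-sided p-value (enumerate n! = 120 permutations of y under H0): p = 1.000000.
Step 5: alpha = 0.1. fail to reject H0.

tau_b = 0.0000 (C=5, D=5), p = 1.000000, fail to reject H0.


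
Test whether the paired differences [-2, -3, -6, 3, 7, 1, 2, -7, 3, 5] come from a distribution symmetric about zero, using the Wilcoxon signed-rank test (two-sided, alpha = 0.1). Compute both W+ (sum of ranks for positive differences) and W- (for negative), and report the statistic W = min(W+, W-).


Step 1: Drop any zero differences (none here) and take |d_i|.
|d| = [2, 3, 6, 3, 7, 1, 2, 7, 3, 5]
Step 2: Midrank |d_i| (ties get averaged ranks).
ranks: |2|->2.5, |3|->5, |6|->8, |3|->5, |7|->9.5, |1|->1, |2|->2.5, |7|->9.5, |3|->5, |5|->7
Step 3: Attach original signs; sum ranks with positive sign and with negative sign.
W+ = 5 + 9.5 + 1 + 2.5 + 5 + 7 = 30
W- = 2.5 + 5 + 8 + 9.5 = 25
(Check: W+ + W- = 55 should equal n(n+1)/2 = 55.)
Step 4: Test statistic W = min(W+, W-) = 25.
Step 5: Ties in |d|, so use the tie-corrected normal approximation.
        E[W] = n(n+1)/4 = 10*11/4 = 27.5.
        Tie groups: |d|=2 (t=2), |d|=3 (t=3), |d|=7 (t=2); sum(t^3 - t) = 36.
        Var[W] = n(n+1)(2n+1)/24 - sum(t^3-t)/48 = 2310/24 - 36/48 = 95.5.
        z = (W - E[W]) / sqrt(Var[W]) = (25 - 27.5) / 9.7724 = -0.2558.
        Two-sided p = 2*Phi(z) = 0.798088.
Step 6: alpha = 0.1. fail to reject H0.

W+ = 30, W- = 25, W = min = 25, p = 0.798088, fail to reject H0.


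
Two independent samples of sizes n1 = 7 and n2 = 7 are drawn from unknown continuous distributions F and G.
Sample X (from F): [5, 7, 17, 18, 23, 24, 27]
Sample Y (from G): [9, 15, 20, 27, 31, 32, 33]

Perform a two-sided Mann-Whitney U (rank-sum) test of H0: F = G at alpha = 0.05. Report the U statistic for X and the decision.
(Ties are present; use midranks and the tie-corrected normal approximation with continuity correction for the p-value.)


Step 1: Combine and sort all 14 observations; assign midranks.
sorted (value, group): (5,X), (7,X), (9,Y), (15,Y), (17,X), (18,X), (20,Y), (23,X), (24,X), (27,X), (27,Y), (31,Y), (32,Y), (33,Y)
ranks: 5->1, 7->2, 9->3, 15->4, 17->5, 18->6, 20->7, 23->8, 24->9, 27->10.5, 27->10.5, 31->12, 32->13, 33->14
Step 2: Rank sum for X: R1 = 1 + 2 + 5 + 6 + 8 + 9 + 10.5 = 41.5.
Step 3: U_X = R1 - n1(n1+1)/2 = 41.5 - 7*8/2 = 41.5 - 28 = 13.5.
       U_Y = n1*n2 - U_X = 49 - 13.5 = 35.5.
Step 4: Ties are present, so use the tie-corrected normal approximation (with continuity correction) for the p-value.
Step 5: p-value = 0.179234; compare to alpha = 0.05. fail to reject H0.

U_X = 13.5, p = 0.179234, fail to reject H0 at alpha = 0.05.


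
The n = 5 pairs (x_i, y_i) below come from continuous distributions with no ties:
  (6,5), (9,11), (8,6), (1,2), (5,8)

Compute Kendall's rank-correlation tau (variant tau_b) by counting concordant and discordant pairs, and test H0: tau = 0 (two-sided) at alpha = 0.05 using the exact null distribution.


Step 1: Enumerate the 10 unordered pairs (i,j) with i<j and classify each by sign(x_j-x_i) * sign(y_j-y_i).
  (1,2):dx=+3,dy=+6->C; (1,3):dx=+2,dy=+1->C; (1,4):dx=-5,dy=-3->C; (1,5):dx=-1,dy=+3->D
  (2,3):dx=-1,dy=-5->C; (2,4):dx=-8,dy=-9->C; (2,5):dx=-4,dy=-3->C; (3,4):dx=-7,dy=-4->C
  (3,5):dx=-3,dy=+2->D; (4,5):dx=+4,dy=+6->C
Step 2: C = 8, D = 2, total pairs = 10.
Step 3: tau = (C - D)/(n(n-1)/2) = (8 - 2)/10 = 0.600000.
Step 4: Exact two-sided p-value (enumerate n! = 120 permutations of y under H0): p = 0.233333.
Step 5: alpha = 0.05. fail to reject H0.

tau_b = 0.6000 (C=8, D=2), p = 0.233333, fail to reject H0.


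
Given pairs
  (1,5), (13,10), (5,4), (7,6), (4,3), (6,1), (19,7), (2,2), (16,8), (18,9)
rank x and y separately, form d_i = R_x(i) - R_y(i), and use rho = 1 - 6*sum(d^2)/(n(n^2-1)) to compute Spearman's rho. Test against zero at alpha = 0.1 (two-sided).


Step 1: Rank x and y separately (midranks; no ties here).
rank(x): 1->1, 13->7, 5->4, 7->6, 4->3, 6->5, 19->10, 2->2, 16->8, 18->9
rank(y): 5->5, 10->10, 4->4, 6->6, 3->3, 1->1, 7->7, 2->2, 8->8, 9->9
Step 2: d_i = R_x(i) - R_y(i); compute d_i^2.
  (1-5)^2=16, (7-10)^2=9, (4-4)^2=0, (6-6)^2=0, (3-3)^2=0, (5-1)^2=16, (10-7)^2=9, (2-2)^2=0, (8-8)^2=0, (9-9)^2=0
sum(d^2) = 50.
Step 3: rho = 1 - 6*50 / (10*(10^2 - 1)) = 1 - 300/990 = 0.696970.
Step 4: Under H0, t = rho * sqrt((n-2)/(1-rho^2)) = 2.7490 ~ t(8).
Step 5: Two-sided p-value from the t-distribution with 8 df = 0.025097.
Step 6: alpha = 0.1. reject H0.

rho = 0.6970, p = 0.025097, reject H0 at alpha = 0.1.


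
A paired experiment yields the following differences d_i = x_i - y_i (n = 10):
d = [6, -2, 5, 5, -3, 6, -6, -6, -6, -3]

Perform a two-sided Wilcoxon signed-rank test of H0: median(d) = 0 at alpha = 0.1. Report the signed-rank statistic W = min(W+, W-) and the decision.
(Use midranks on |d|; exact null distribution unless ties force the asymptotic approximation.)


Step 1: Drop any zero differences (none here) and take |d_i|.
|d| = [6, 2, 5, 5, 3, 6, 6, 6, 6, 3]
Step 2: Midrank |d_i| (ties get averaged ranks).
ranks: |6|->8, |2|->1, |5|->4.5, |5|->4.5, |3|->2.5, |6|->8, |6|->8, |6|->8, |6|->8, |3|->2.5
Step 3: Attach original signs; sum ranks with positive sign and with negative sign.
W+ = 8 + 4.5 + 4.5 + 8 = 25
W- = 1 + 2.5 + 8 + 8 + 8 + 2.5 = 30
(Check: W+ + W- = 55 should equal n(n+1)/2 = 55.)
Step 4: Test statistic W = min(W+, W-) = 25.
Step 5: Ties in |d|, so use the tie-corrected normal approximation.
        E[W] = n(n+1)/4 = 10*11/4 = 27.5.
        Tie groups: |d|=3 (t=2), |d|=5 (t=2), |d|=6 (t=5); sum(t^3 - t) = 132.
        Var[W] = n(n+1)(2n+1)/24 - sum(t^3-t)/48 = 2310/24 - 132/48 = 93.5.
        z = (W - E[W]) / sqrt(Var[W]) = (25 - 27.5) / 9.6695 = -0.2585.
        Two-sided p = 2*Phi(z) = 0.795987.
Step 6: alpha = 0.1. fail to reject H0.

W+ = 25, W- = 30, W = min = 25, p = 0.795987, fail to reject H0.


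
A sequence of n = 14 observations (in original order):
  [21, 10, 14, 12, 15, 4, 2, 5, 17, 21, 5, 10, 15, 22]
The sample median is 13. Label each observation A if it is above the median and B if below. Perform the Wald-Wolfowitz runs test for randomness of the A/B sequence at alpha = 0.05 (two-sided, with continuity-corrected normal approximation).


Step 1: Compute median = 13; label A = above, B = below.
Labels in order: ABABABBBAABBAA  (n_A = 7, n_B = 7)
Step 2: Count runs R = 9.
Step 3: Under H0 (random ordering), E[R] = 2*n_A*n_B/(n_A+n_B) + 1 = 2*7*7/14 + 1 = 8.0000.
        Var[R] = 2*n_A*n_B*(2*n_A*n_B - n_A - n_B) / ((n_A+n_B)^2 * (n_A+n_B-1)) = 8232/2548 = 3.2308.
        SD[R] = 1.7974.
Step 4: Continuity-corrected z = (R - 0.5 - E[R]) / SD[R] = (9 - 0.5 - 8.0000) / 1.7974 = 0.2782.
Step 5: Two-sided p-value via normal approximation = 2*(1 - Phi(|z|)) = 0.780879.
Step 6: alpha = 0.05. fail to reject H0.

R = 9, z = 0.2782, p = 0.780879, fail to reject H0.


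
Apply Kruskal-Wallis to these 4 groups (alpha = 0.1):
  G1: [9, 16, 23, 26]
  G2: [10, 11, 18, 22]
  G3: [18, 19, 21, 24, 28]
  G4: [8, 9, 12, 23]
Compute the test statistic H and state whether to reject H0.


Step 1: Combine all N = 17 observations and assign midranks.
sorted (value, group, rank): (8,G4,1), (9,G1,2.5), (9,G4,2.5), (10,G2,4), (11,G2,5), (12,G4,6), (16,G1,7), (18,G2,8.5), (18,G3,8.5), (19,G3,10), (21,G3,11), (22,G2,12), (23,G1,13.5), (23,G4,13.5), (24,G3,15), (26,G1,16), (28,G3,17)
Step 2: Sum ranks within each group.
R_1 = 39 (n_1 = 4)
R_2 = 29.5 (n_2 = 4)
R_3 = 61.5 (n_3 = 5)
R_4 = 23 (n_4 = 4)
Step 3: H = 12/(N(N+1)) * sum(R_i^2/n_i) - 3(N+1)
     = 12/(17*18) * (39^2/4 + 29.5^2/4 + 61.5^2/5 + 23^2/4) - 3*18
     = 0.039216 * 1486.51 - 54
     = 4.294608.
Step 4: Ties present; correction factor C = 1 - 18/(17^3 - 17) = 0.996324. Corrected H = 4.294608 / 0.996324 = 4.310455.
Step 5: Under H0, H ~ chi^2(3); p-value = 0.229833.
Step 6: alpha = 0.1. fail to reject H0.

H = 4.3105, df = 3, p = 0.229833, fail to reject H0.


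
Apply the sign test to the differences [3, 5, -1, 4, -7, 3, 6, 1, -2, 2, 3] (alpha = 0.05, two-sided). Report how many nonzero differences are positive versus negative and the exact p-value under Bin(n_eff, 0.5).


Step 1: Discard zero differences. Original n = 11; n_eff = number of nonzero differences = 11.
Nonzero differences (with sign): +3, +5, -1, +4, -7, +3, +6, +1, -2, +2, +3
Step 2: Count signs: positive = 8, negative = 3.
Step 3: Under H0: P(positive) = 0.5, so the number of positives S ~ Bin(11, 0.5).
Step 4: Two-sided exact p-value = sum of Bin(11,0.5) probabilities at or below the observed probability = 0.226562.
Step 5: alpha = 0.05. fail to reject H0.

n_eff = 11, pos = 8, neg = 3, p = 0.226562, fail to reject H0.


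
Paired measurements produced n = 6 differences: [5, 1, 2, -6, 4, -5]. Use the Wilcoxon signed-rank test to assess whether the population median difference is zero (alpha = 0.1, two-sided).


Step 1: Drop any zero differences (none here) and take |d_i|.
|d| = [5, 1, 2, 6, 4, 5]
Step 2: Midrank |d_i| (ties get averaged ranks).
ranks: |5|->4.5, |1|->1, |2|->2, |6|->6, |4|->3, |5|->4.5
Step 3: Attach original signs; sum ranks with positive sign and with negative sign.
W+ = 4.5 + 1 + 2 + 3 = 10.5
W- = 6 + 4.5 = 10.5
(Check: W+ + W- = 21 should equal n(n+1)/2 = 21.)
Step 4: Test statistic W = min(W+, W-) = 10.5.
Step 5: Ties in |d|, so use the tie-corrected normal approximation.
        E[W] = n(n+1)/4 = 6*7/4 = 10.5.
        Tie groups: |d|=5 (t=2); sum(t^3 - t) = 6.
        Var[W] = n(n+1)(2n+1)/24 - sum(t^3-t)/48 = 546/24 - 6/48 = 22.625.
        z = (W - E[W]) / sqrt(Var[W]) = (10.5 - 10.5) / 4.7566 = 0.0000.
        Two-sided p = 2*Phi(z) = 1.000000.
Step 6: alpha = 0.1. fail to reject H0.

W+ = 10.5, W- = 10.5, W = min = 10.5, p = 1.000000, fail to reject H0.
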